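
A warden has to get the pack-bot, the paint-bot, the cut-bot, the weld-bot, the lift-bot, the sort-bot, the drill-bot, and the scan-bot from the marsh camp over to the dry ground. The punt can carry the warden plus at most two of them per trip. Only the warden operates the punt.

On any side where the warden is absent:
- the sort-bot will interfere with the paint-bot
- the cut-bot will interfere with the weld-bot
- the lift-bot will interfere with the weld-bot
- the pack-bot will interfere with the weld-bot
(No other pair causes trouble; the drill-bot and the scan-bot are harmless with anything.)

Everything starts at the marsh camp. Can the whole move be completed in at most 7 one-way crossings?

No

Counting alone: the warden can take at most 2 across per trip to the dry ground, so moving all 8 needs at least 4 loaded trips out, with a return between consecutive ones — at least 7 crossings.
The safety rule pushes this higher. Following every safe sequence of crossings, the most of the 8 that can be at the dry ground as the punt arrives there on crossing 7 is 7 — never all 8.
So the move cannot be finished within 7 crossings. (The shortest complete plan takes 9:)
1. Warden goes to the dry ground with the paint-bot and the weld-bot.  [the marsh camp: the cut-bot, the drill-bot, the lift-bot, the pack-bot, the scan-bot, the sort-bot | the dry ground: the paint-bot, the weld-bot]
2. Warden goes back to the marsh camp alone.  [the marsh camp: the cut-bot, the drill-bot, the lift-bot, the pack-bot, the scan-bot, the sort-bot | the dry ground: the paint-bot, the weld-bot]
3. Warden goes to the dry ground with the pack-bot.  [the marsh camp: the cut-bot, the drill-bot, the lift-bot, the scan-bot, the sort-bot | the dry ground: the pack-bot, the paint-bot, the weld-bot]
4. Warden goes back to the marsh camp with the weld-bot.  [the marsh camp: the cut-bot, the drill-bot, the lift-bot, the scan-bot, the sort-bot, the weld-bot | the dry ground: the pack-bot, the paint-bot]
5. Warden goes to the dry ground with the cut-bot and the lift-bot.  [the marsh camp: the drill-bot, the scan-bot, the sort-bot, the weld-bot | the dry ground: the cut-bot, the lift-bot, the pack-bot, the paint-bot]
6. Warden goes back to the marsh camp alone.  [the marsh camp: the drill-bot, the scan-bot, the sort-bot, the weld-bot | the dry ground: the cut-bot, the lift-bot, the pack-bot, the paint-bot]
7. Warden goes to the dry ground with the drill-bot and the scan-bot.  [the marsh camp: the sort-bot, the weld-bot | the dry ground: the cut-bot, the drill-bot, the lift-bot, the pack-bot, the paint-bot, the scan-bot]
8. Warden goes back to the marsh camp alone.  [the marsh camp: the sort-bot, the weld-bot | the dry ground: the cut-bot, the drill-bot, the lift-bot, the pack-bot, the paint-bot, the scan-bot]
9. Warden goes to the dry ground with the sort-bot and the weld-bot.  [the marsh camp: — | the dry ground: the cut-bot, the drill-bot, the lift-bot, the pack-bot, the paint-bot, the scan-bot, the sort-bot, the weld-bot]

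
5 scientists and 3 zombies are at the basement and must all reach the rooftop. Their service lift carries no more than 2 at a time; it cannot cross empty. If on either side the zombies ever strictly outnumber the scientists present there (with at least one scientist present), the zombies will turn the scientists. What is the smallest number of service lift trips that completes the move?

Counting alone: each trip to the rooftop takes at most 2 across and each return brings at least 1 back, so after t trips out (and t−1 returns) at most 2t − (t−1) of the 8 are across; that first reaches 8 at t = 7, so at least 13 crossings are needed.
The plan below uses exactly 13 crossings, so it is optimal:
1. 2 zombies → the rooftop.  (the basement: 5S 1Z; the rooftop: 0S 2Z)
2. 1 zombie ← the basement.  (the basement: 5S 2Z; the rooftop: 0S 1Z)
3. 2 zombies → the rooftop.  (the basement: 5S 0Z; the rooftop: 0S 3Z)
4. 1 zombie ← the basement.  (the basement: 5S 1Z; the rooftop: 0S 2Z)
5. 2 scientists → the rooftop.  (the basement: 3S 1Z; the rooftop: 2S 2Z)
6. 1 zombie ← the basement.  (the basement: 3S 2Z; the rooftop: 2S 1Z)
7. 1 scientist and 1 zombie → the rooftop.  (the basement: 2S 1Z; the rooftop: 3S 2Z)
8. 1 zombie ← the basement.  (the basement: 2S 2Z; the rooftop: 3S 1Z)
9. 2 zombies → the rooftop.  (the basement: 2S 0Z; the rooftop: 3S 3Z)
10. 1 zombie ← the basement.  (the basement: 2S 1Z; the rooftop: 3S 2Z)
11. 1 scientist and 1 zombie → the rooftop.  (the basement: 1S 0Z; the rooftop: 4S 3Z)
12. 1 zombie ← the basement.  (the basement: 1S 1Z; the rooftop: 4S 2Z)
13. 1 scientist and 1 zombie → the rooftop.  (the basement: 0S 0Z; the rooftop: 5S 3Z)

13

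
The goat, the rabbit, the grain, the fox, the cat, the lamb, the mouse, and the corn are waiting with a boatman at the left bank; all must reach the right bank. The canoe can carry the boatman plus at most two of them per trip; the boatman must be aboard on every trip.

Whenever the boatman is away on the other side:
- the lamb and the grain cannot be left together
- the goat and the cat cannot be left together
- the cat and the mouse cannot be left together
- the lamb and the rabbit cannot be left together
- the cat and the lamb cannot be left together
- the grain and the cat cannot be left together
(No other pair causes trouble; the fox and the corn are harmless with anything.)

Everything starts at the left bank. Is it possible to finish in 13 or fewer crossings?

Yes

Yes — this plan uses 13 crossings (≤ 13):
1. Boatman goes to the right bank with the cat and the lamb.  [the left bank: the corn, the fox, the goat, the grain, the mouse, the rabbit | the right bank: the cat, the lamb]
2. Boatman goes back to the left bank with the cat.  [the left bank: the cat, the corn, the fox, the goat, the grain, the mouse, the rabbit | the right bank: the lamb]
3. Boatman goes to the right bank with the cat and the goat.  [the left bank: the corn, the fox, the grain, the mouse, the rabbit | the right bank: the cat, the goat, the lamb]
4. Boatman goes back to the left bank with the cat.  [the left bank: the cat, the corn, the fox, the grain, the mouse, the rabbit | the right bank: the goat, the lamb]
5. Boatman goes to the right bank with the grain and the mouse.  [the left bank: the cat, the corn, the fox, the rabbit | the right bank: the goat, the grain, the lamb, the mouse]
6. Boatman goes back to the left bank with the grain.  [the left bank: the cat, the corn, the fox, the grain, the rabbit | the right bank: the goat, the lamb, the mouse]
7. Boatman goes to the right bank with the grain and the rabbit.  [the left bank: the cat, the corn, the fox | the right bank: the goat, the grain, the lamb, the mouse, the rabbit]
8. Boatman goes back to the left bank with the lamb.  [the left bank: the cat, the corn, the fox, the lamb | the right bank: the goat, the grain, the mouse, the rabbit]
9. Boatman goes to the right bank with the cat and the fox.  [the left bank: the corn, the lamb | the right bank: the cat, the fox, the goat, the grain, the mouse, the rabbit]
10. Boatman goes back to the left bank with the cat.  [the left bank: the cat, the corn, the lamb | the right bank: the fox, the goat, the grain, the mouse, the rabbit]
11. Boatman goes to the right bank with the cat and the corn.  [the left bank: the lamb | the right bank: the cat, the corn, the fox, the goat, the grain, the mouse, the rabbit]
12. Boatman goes back to the left bank with the cat.  [the left bank: the cat, the lamb | the right bank: the corn, the fox, the goat, the grain, the mouse, the rabbit]
13. Boatman goes to the right bank with the cat and the lamb.  [the left bank: — | the right bank: the cat, the corn, the fox, the goat, the grain, the lamb, the mouse, the rabbit]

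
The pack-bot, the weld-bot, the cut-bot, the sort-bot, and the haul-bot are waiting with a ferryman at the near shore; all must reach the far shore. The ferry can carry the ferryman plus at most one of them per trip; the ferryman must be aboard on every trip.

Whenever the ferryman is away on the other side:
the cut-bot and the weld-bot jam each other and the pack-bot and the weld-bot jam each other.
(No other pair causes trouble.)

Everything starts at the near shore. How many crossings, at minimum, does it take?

11

Counting alone: the ferryman can take at most 1 across per trip to the far shore, so moving all 5 needs at least 5 loaded trips out, with a return between consecutive ones — at least 9 crossings.
The safety rule pushes this higher. Following every safe sequence of crossings, the most of the 5 that can be at the far shore as the ferry arrives there on crossing 9 is 4 — never all 5.
So no plan with fewer than 11 crossings exists, and this one achieves 11:
1. Ferryman goes to the far shore with the weld-bot.  [the near shore: the cut-bot, the haul-bot, the pack-bot, the sort-bot | the far shore: the weld-bot]
2. Ferryman goes back to the near shore alone.  [the near shore: the cut-bot, the haul-bot, the pack-bot, the sort-bot | the far shore: the weld-bot]
3. Ferryman goes to the far shore with the pack-bot.  [the near shore: the cut-bot, the haul-bot, the sort-bot | the far shore: the pack-bot, the weld-bot]
4. Ferryman goes back to the near shore with the weld-bot.  [the near shore: the cut-bot, the haul-bot, the sort-bot, the weld-bot | the far shore: the pack-bot]
5. Ferryman goes to the far shore with the cut-bot.  [the near shore: the haul-bot, the sort-bot, the weld-bot | the far shore: the cut-bot, the pack-bot]
6. Ferryman goes back to the near shore alone.  [the near shore: the haul-bot, the sort-bot, the weld-bot | the far shore: the cut-bot, the pack-bot]
7. Ferryman goes to the far shore with the sort-bot.  [the near shore: the haul-bot, the weld-bot | the far shore: the cut-bot, the pack-bot, the sort-bot]
8. Ferryman goes back to the near shore alone.  [the near shore: the haul-bot, the weld-bot | the far shore: the cut-bot, the pack-bot, the sort-bot]
9. Ferryman goes to the far shore with the haul-bot.  [the near shore: the weld-bot | the far shore: the cut-bot, the haul-bot, the pack-bot, the sort-bot]
10. Ferryman goes back to the near shore alone.  [the near shore: the weld-bot | the far shore: the cut-bot, the haul-bot, the pack-bot, the sort-bot]
11. Ferryman goes to the far shore with the weld-bot.  [the near shore: — | the far shore: the cut-bot, the haul-bot, the pack-bot, the sort-bot, the weld-bot]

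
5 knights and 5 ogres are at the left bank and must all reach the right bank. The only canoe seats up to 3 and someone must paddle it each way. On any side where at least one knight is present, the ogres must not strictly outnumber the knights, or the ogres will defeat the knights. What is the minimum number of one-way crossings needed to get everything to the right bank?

11

Counting alone: each trip to the right bank takes at most 3 across and each return brings at least 1 back, so after t trips out (and t−1 returns) at most 3t − (t−1) of the 10 are across; that first reaches 10 at t = 5, so at least 9 crossings are needed.
The safety rule pushes this higher. Following every safe sequence of crossings, the most of the 10 that can be at the right bank as the canoe arrives there on crossing 9 is 9 — never all 10.
So no plan with fewer than 11 crossings exists, and this one achieves 11:
1. 2 ogres → the right bank.  (the left bank: 5K 3O; the right bank: 0K 2O)
2. 1 ogre ← the left bank.  (the left bank: 5K 4O; the right bank: 0K 1O)
3. 3 ogres → the right bank.  (the left bank: 5K 1O; the right bank: 0K 4O)
4. 1 ogre ← the left bank.  (the left bank: 5K 2O; the right bank: 0K 3O)
5. 3 knights → the right bank.  (the left bank: 2K 2O; the right bank: 3K 3O)
6. 1 knight and 1 ogre ← the left bank.  (the left bank: 3K 3O; the right bank: 2K 2O)
7. 3 knights → the right bank.  (the left bank: 0K 3O; the right bank: 5K 2O)
8. 1 ogre ← the left bank.  (the left bank: 0K 4O; the right bank: 5K 1O)
9. 2 ogres → the right bank.  (the left bank: 0K 2O; the right bank: 5K 3O)
10. 1 ogre ← the left bank.  (the left bank: 0K 3O; the right bank: 5K 2O)
11. 3 ogres → the right bank.  (the left bank: 0K 0O; the right bank: 5K 5O)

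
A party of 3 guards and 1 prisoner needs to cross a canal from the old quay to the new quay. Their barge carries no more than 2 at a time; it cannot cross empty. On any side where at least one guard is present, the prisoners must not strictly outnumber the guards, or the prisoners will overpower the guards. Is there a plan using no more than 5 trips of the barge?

Yes

Yes — this plan uses 5 crossings (≤ 5):
1. 1 guard and 1 prisoner → the new quay.  (the old quay: 2G 0P; the new quay: 1G 1P)
2. 1 prisoner ← the old quay.  (the old quay: 2G 1P; the new quay: 1G 0P)
3. 1 guard and 1 prisoner → the new quay.  (the old quay: 1G 0P; the new quay: 2G 1P)
4. 1 prisoner ← the old quay.  (the old quay: 1G 1P; the new quay: 2G 0P)
5. 1 guard and 1 prisoner → the new quay.  (the old quay: 0G 0P; the new quay: 3G 1P)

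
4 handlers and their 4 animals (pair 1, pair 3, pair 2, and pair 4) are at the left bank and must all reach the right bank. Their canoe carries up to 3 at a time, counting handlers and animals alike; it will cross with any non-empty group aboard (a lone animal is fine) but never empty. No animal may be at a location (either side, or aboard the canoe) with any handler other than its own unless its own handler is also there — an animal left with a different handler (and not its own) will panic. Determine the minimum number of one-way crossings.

9

Counting alone: each trip to the right bank takes at most 3 across and each return brings at least 1 back, so after t trips out (and t−1 returns) at most 3t − (t−1) of the 8 are across; that first reaches 8 at t = 4, so at least 7 crossings are needed.
The safety rule pushes this higher. Following every safe sequence of crossings, the most of the 8 that can be at the right bank as the canoe arrives there on crossing 7 is 7 — never all 8.
So no plan with fewer than 9 crossings exists, and this one achieves 9:
1. animal 1 and handler 1 cross → the right bank.
2. handler 1 crosses ← the left bank.
3. animal 3, handler 1, and handler 3 cross → the right bank.
4. animal 1 and handler 1 cross ← the left bank.
5. handler 1, handler 2, and handler 4 cross → the right bank.
6. animal 3 crosses ← the left bank.
7. animal 1 and animal 3 cross → the right bank.
8. animal 1 crosses ← the left bank.
9. animal 1, animal 2, and animal 4 cross → the right bank.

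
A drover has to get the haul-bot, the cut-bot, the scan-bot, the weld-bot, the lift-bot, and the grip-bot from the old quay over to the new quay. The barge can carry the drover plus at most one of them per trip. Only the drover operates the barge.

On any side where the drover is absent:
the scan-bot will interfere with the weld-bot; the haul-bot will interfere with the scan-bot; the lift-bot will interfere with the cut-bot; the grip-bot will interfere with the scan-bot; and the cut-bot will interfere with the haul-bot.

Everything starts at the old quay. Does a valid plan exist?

Whatever the first load, the items left behind include a forbidden pair without the drover. No opening move is safe, so no plan exists.

No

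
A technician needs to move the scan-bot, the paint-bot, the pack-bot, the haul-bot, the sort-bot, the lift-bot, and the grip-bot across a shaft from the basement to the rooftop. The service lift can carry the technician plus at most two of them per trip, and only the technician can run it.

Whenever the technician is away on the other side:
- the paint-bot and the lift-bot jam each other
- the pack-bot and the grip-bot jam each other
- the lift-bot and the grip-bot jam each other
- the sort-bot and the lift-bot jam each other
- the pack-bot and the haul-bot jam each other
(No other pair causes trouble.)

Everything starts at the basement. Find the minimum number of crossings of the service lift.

Counting alone: the technician can take at most 2 across per trip to the rooftop, so moving all 7 needs at least 4 loaded trips out, with a return between consecutive ones — at least 7 crossings.
The safety rule pushes this higher. Following every safe sequence of crossings, the most of the 7 that can be at the rooftop as the service lift arrives there on crossing 7 is 6 — never all 7.
So no plan with fewer than 9 crossings exists, and this one achieves 9:
1. Technician goes to the rooftop with the lift-bot and the pack-bot.  [the basement: the grip-bot, the haul-bot, the paint-bot, the scan-bot, the sort-bot | the rooftop: the lift-bot, the pack-bot]
2. Technician goes back to the basement alone.  [the basement: the grip-bot, the haul-bot, the paint-bot, the scan-bot, the sort-bot | the rooftop: the lift-bot, the pack-bot]
3. Technician goes to the rooftop with the scan-bot.  [the basement: the grip-bot, the haul-bot, the paint-bot, the sort-bot | the rooftop: the lift-bot, the pack-bot, the scan-bot]
4. Technician goes back to the basement alone.  [the basement: the grip-bot, the haul-bot, the paint-bot, the sort-bot | the rooftop: the lift-bot, the pack-bot, the scan-bot]
5. Technician goes to the rooftop with the haul-bot and the paint-bot.  [the basement: the grip-bot, the sort-bot | the rooftop: the haul-bot, the lift-bot, the pack-bot, the paint-bot, the scan-bot]
6. Technician goes back to the basement with the lift-bot and the pack-bot.  [the basement: the grip-bot, the lift-bot, the pack-bot, the sort-bot | the rooftop: the haul-bot, the paint-bot, the scan-bot]
7. Technician goes to the rooftop with the grip-bot and the sort-bot.  [the basement: the lift-bot, the pack-bot | the rooftop: the grip-bot, the haul-bot, the paint-bot, the scan-bot, the sort-bot]
8. Technician goes back to the basement alone.  [the basement: the lift-bot, the pack-bot | the rooftop: the grip-bot, the haul-bot, the paint-bot, the scan-bot, the sort-bot]
9. Technician goes to the rooftop with the lift-bot and the pack-bot.  [the basement: — | the rooftop: the grip-bot, the haul-bot, the lift-bot, the pack-bot, the paint-bot, the scan-bot, the sort-bot]

9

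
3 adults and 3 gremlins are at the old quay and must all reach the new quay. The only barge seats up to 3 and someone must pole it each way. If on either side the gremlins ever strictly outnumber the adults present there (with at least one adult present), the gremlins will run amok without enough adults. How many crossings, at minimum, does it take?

Counting alone: each trip to the new quay takes at most 3 across and each return brings at least 1 back, so after t trips out (and t−1 returns) at most 3t − (t−1) of the 6 are across; that first reaches 6 at t = 3, so at least 5 crossings are needed.
The plan below uses exactly 5 crossings, so it is optimal:
1. 2 gremlins → the new quay.  (the old quay: 3A 1G; the new quay: 0A 2G)
2. 1 gremlin ← the old quay.  (the old quay: 3A 2G; the new quay: 0A 1G)
3. 3 adults → the new quay.  (the old quay: 0A 2G; the new quay: 3A 1G)
4. 1 gremlin ← the old quay.  (the old quay: 0A 3G; the new quay: 3A 0G)
5. 3 gremlins → the new quay.  (the old quay: 0A 0G; the new quay: 3A 3G)

5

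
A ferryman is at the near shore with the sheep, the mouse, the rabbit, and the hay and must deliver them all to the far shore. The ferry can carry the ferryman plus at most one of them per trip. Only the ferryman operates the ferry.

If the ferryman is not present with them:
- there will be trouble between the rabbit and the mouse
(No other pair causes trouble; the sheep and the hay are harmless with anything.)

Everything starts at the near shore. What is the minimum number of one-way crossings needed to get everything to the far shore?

7

Counting alone: the ferryman can take at most 1 across per trip to the far shore, so moving all 4 needs at least 4 loaded trips out, with a return between consecutive ones — at least 7 crossings.
The plan below uses exactly 7 crossings, so it is optimal:
1. Ferryman goes to the far shore with the mouse.
2. Ferryman goes back to the near shore alone.
3. Ferryman goes to the far shore with the sheep.
4. Ferryman goes back to the near shore alone.
5. Ferryman goes to the far shore with the hay.
6. Ferryman goes back to the near shore alone.
7. Ferryman goes to the far shore with the rabbit.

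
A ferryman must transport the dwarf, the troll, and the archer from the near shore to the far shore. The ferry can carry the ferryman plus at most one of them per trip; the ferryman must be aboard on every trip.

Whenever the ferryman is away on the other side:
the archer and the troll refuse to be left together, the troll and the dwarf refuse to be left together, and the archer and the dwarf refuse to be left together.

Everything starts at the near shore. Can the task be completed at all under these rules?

No

Whatever the first load, the items left behind include a forbidden pair without the ferryman. No opening move is safe, so no plan exists.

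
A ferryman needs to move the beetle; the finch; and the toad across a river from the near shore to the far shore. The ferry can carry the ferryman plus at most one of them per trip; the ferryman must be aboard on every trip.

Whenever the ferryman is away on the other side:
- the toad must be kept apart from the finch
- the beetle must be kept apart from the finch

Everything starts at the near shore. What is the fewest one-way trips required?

7

Counting alone: the ferryman can take at most 1 across per trip to the far shore, so moving all 3 needs at least 3 loaded trips out, with a return between consecutive ones — at least 5 crossings.
The safety rule pushes this higher. Following every safe sequence of crossings, the most of the 3 that can be at the far shore as the ferry arrives there on crossing 5 is 2 — never all 3.
So no plan with fewer than 7 crossings exists, and this one achieves 7:
1. Ferryman goes to the far shore with the finch.
2. Ferryman goes back to the near shore alone.
3. Ferryman goes to the far shore with the beetle.
4. Ferryman goes back to the near shore with the finch.
5. Ferryman goes to the far shore with the toad.
6. Ferryman goes back to the near shore alone.
7. Ferryman goes to the far shore with the finch.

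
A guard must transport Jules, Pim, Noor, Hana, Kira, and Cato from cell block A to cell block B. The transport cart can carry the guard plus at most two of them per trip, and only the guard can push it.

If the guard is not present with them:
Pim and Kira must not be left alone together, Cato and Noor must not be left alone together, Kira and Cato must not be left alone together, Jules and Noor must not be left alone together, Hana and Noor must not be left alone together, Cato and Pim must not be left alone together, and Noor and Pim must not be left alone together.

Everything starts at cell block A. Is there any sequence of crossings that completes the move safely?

Whatever the first load, the items left behind include a forbidden pair without the guard. No opening move is safe, so no plan exists.

No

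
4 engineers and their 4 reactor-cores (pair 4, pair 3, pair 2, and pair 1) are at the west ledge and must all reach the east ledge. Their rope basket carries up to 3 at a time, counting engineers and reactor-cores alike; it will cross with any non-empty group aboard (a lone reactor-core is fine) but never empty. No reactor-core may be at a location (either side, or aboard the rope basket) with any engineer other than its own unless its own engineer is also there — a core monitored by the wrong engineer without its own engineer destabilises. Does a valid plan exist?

Yes

1. engineer 4 and reactor-core 4 cross → the east ledge.
2. engineer 4 crosses ← the west ledge.
3. engineer 3, engineer 4, and reactor-core 3 cross → the east ledge.
4. engineer 4 and reactor-core 4 cross ← the west ledge.
5. engineer 1, engineer 2, and engineer 4 cross → the east ledge.
6. reactor-core 3 crosses ← the west ledge.
7. reactor-core 3 and reactor-core 4 cross → the east ledge.
8. reactor-core 4 crosses ← the west ledge.
9. reactor-core 1, reactor-core 2, and reactor-core 4 cross → the east ledge.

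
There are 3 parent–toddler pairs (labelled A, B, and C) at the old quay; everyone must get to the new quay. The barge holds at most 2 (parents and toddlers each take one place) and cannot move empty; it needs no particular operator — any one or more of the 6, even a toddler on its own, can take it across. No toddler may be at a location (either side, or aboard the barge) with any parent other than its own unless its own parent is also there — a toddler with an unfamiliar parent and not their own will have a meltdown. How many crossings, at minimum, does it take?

11

Counting alone: each trip to the new quay takes at most 2 across and each return brings at least 1 back, so after t trips out (and t−1 returns) at most 2t − (t−1) of the 6 are across; that first reaches 6 at t = 5, so at least 9 crossings are needed.
The safety rule pushes this higher. Following every safe sequence of crossings, the most of the 6 that can be at the new quay as the barge arrives there on crossing 9 is 5 — never all 6.
So no plan with fewer than 11 crossings exists, and this one achieves 11:
1. parent A and toddler A cross → the new quay.
2. parent A crosses ← the old quay.
3. toddler B and toddler C cross → the new quay.
4. toddler A crosses ← the old quay.
5. parent B and parent C cross → the new quay.
6. parent B and toddler B cross ← the old quay.
7. parent A and parent B cross → the new quay.
8. toddler C crosses ← the old quay.
9. toddler A and toddler B cross → the new quay.
10. parent C crosses ← the old quay.
11. parent C and toddler C cross → the new quay.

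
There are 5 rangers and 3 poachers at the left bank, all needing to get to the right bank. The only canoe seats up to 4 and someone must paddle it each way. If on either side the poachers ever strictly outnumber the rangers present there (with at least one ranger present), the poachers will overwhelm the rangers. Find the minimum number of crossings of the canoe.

5

Counting alone: each trip to the right bank takes at most 4 across and each return brings at least 1 back, so after t trips out (and t−1 returns) at most 4t − (t−1) of the 8 are across; that first reaches 8 at t = 3, so at least 5 crossings are needed.
The plan below uses exactly 5 crossings, so it is optimal:
1. 2 poachers → the right bank.  (the left bank: 5R 1P; the right bank: 0R 2P)
2. 1 poacher ← the left bank.  (the left bank: 5R 2P; the right bank: 0R 1P)
3. 3 rangers and 1 poacher → the right bank.  (the left bank: 2R 1P; the right bank: 3R 2P)
4. 1 poacher ← the left bank.  (the left bank: 2R 2P; the right bank: 3R 1P)
5. 2 rangers and 2 poachers → the right bank.  (the left bank: 0R 0P; the right bank: 5R 3P)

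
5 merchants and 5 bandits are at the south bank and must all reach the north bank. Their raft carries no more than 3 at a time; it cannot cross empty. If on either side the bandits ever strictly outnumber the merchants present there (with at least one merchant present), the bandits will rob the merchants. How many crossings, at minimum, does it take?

11

Counting alone: each trip to the north bank takes at most 3 across and each return brings at least 1 back, so after t trips out (and t−1 returns) at most 3t − (t−1) of the 10 are across; that first reaches 10 at t = 5, so at least 9 crossings are needed.
The safety rule pushes this higher. Following every safe sequence of crossings, the most of the 10 that can be at the north bank as the raft arrives there on crossing 9 is 9 — never all 10.
So no plan with fewer than 11 crossings exists, and this one achieves 11:
1. 2 bandits → the north bank.  (the south bank: 5M 3B; the north bank: 0M 2B)
2. 1 bandit ← the south bank.  (the south bank: 5M 4B; the north bank: 0M 1B)
3. 3 bandits → the north bank.  (the south bank: 5M 1B; the north bank: 0M 4B)
4. 1 bandit ← the south bank.  (the south bank: 5M 2B; the north bank: 0M 3B)
5. 3 merchants → the north bank.  (the south bank: 2M 2B; the north bank: 3M 3B)
6. 1 merchant and 1 bandit ← the south bank.  (the south bank: 3M 3B; the north bank: 2M 2B)
7. 3 merchants → the north bank.  (the south bank: 0M 3B; the north bank: 5M 2B)
8. 1 bandit ← the south bank.  (the south bank: 0M 4B; the north bank: 5M 1B)
9. 2 bandits → the north bank.  (the south bank: 0M 2B; the north bank: 5M 3B)
10. 1 bandit ← the south bank.  (the south bank: 0M 3B; the north bank: 5M 2B)
11. 3 bandits → the north bank.  (the south bank: 0M 0B; the north bank: 5M 5B)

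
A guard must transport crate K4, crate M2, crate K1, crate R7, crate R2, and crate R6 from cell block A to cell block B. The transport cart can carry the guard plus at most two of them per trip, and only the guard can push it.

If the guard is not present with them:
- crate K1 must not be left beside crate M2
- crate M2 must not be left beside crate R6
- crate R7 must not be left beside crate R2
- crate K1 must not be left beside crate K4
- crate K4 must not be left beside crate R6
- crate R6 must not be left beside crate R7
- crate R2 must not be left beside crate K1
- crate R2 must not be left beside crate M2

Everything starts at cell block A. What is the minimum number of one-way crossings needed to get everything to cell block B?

impossible

Whatever the first load, the items left behind include a forbidden pair without the guard. No opening move is safe, so no plan exists.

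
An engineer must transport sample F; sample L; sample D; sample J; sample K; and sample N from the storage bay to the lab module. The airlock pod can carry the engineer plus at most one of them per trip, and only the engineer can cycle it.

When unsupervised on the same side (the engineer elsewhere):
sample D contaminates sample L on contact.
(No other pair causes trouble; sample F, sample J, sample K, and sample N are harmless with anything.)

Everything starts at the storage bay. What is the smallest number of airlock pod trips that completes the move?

Counting alone: the engineer can take at most 1 across per trip to the lab module, so moving all 6 needs at least 6 loaded trips out, with a return between consecutive ones — at least 11 crossings.
The plan below uses exactly 11 crossings, so it is optimal:
1. Engineer goes to the lab module with sample L.  [the storage bay: sample D, sample F, sample J, sample K, sample N | the lab module: sample L]
2. Engineer goes back to the storage bay alone.  [the storage bay: sample D, sample F, sample J, sample K, sample N | the lab module: sample L]
3. Engineer goes to the lab module with sample F.  [the storage bay: sample D, sample J, sample K, sample N | the lab module: sample F, sample L]
4. Engineer goes back to the storage bay alone.  [the storage bay: sample D, sample J, sample K, sample N | the lab module: sample F, sample L]
5. Engineer goes to the lab module with sample J.  [the storage bay: sample D, sample K, sample N | the lab module: sample F, sample J, sample L]
6. Engineer goes back to the storage bay alone.  [the storage bay: sample D, sample K, sample N | the lab module: sample F, sample J, sample L]
7. Engineer goes to the lab module with sample K.  [the storage bay: sample D, sample N | the lab module: sample F, sample J, sample K, sample L]
8. Engineer goes back to the storage bay alone.  [the storage bay: sample D, sample N | the lab module: sample F, sample J, sample K, sample L]
9. Engineer goes to the lab module with sample N.  [the storage bay: sample D | the lab module: sample F, sample J, sample K, sample L, sample N]
10. Engineer goes back to the storage bay alone.  [the storage bay: sample D | the lab module: sample F, sample J, sample K, sample L, sample N]
11. Engineer goes to the lab module with sample D.  [the storage bay: — | the lab module: sample D, sample F, sample J, sample K, sample L, sample N]

11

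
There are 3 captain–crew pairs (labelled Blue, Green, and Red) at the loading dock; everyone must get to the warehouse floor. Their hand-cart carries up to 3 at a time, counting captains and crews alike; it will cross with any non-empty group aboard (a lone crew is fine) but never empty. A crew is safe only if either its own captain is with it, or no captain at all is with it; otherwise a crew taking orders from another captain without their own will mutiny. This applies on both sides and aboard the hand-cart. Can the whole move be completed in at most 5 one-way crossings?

Yes

Yes — this plan uses 5 crossings (≤ 5):
1. captain Blue and crew Blue cross → the warehouse floor.
2. captain Blue crosses ← the loading dock.
3. captain Blue, captain Green, and captain Red cross → the warehouse floor.
4. crew Blue crosses ← the loading dock.
5. crew Blue, crew Green, and crew Red cross → the warehouse floor.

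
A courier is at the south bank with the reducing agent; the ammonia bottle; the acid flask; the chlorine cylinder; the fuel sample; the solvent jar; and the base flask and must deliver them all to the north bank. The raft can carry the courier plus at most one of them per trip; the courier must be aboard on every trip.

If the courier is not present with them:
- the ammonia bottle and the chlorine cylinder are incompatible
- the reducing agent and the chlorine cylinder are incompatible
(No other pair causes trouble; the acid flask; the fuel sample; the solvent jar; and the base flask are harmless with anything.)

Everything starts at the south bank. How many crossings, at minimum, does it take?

Counting alone: the courier can take at most 1 across per trip to the north bank, so moving all 7 needs at least 7 loaded trips out, with a return between consecutive ones — at least 13 crossings.
The safety rule pushes this higher. Following every safe sequence of crossings, the most of the 7 that can be at the north bank as the raft arrives there on crossing 13 is 6 — never all 7.
So no plan with fewer than 15 crossings exists, and this one achieves 15:
1. Courier goes to the north bank with the chlorine cylinder.
2. Courier goes back to the south bank alone.
3. Courier goes to the north bank with the reducing agent.
4. Courier goes back to the south bank with the chlorine cylinder.
5. Courier goes to the north bank with the ammonia bottle.
6. Courier goes back to the south bank alone.
7. Courier goes to the north bank with the acid flask.
8. Courier goes back to the south bank alone.
9. Courier goes to the north bank with the fuel sample.
10. Courier goes back to the south bank alone.
11. Courier goes to the north bank with the solvent jar.
12. Courier goes back to the south bank alone.
13. Courier goes to the north bank with the base flask.
14. Courier goes back to the south bank alone.
15. Courier goes to the north bank with the chlorine cylinder.

15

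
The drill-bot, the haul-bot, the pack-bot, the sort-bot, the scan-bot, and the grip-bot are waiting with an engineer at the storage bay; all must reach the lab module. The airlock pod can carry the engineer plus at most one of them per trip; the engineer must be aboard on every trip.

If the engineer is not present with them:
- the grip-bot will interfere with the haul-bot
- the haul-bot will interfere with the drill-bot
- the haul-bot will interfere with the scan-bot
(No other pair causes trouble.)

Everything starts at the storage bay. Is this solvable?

No

Following every safe sequence of crossings from the start, the most of the 6 that can be at the lab module as the airlock pod arrives there on crossings 1, 3, 5, 7 is 1, 2, 3, 4 respectively; the best ever achieved is 4 of 6.
From crossing 9 on, no configuration arises that was not already reachable earlier: only 36 distinct safe configurations (who is on which side, and where the airlock pod is) can ever be reached, none of them has everyone across, and every continuation just revisits them. So no valid plan exists.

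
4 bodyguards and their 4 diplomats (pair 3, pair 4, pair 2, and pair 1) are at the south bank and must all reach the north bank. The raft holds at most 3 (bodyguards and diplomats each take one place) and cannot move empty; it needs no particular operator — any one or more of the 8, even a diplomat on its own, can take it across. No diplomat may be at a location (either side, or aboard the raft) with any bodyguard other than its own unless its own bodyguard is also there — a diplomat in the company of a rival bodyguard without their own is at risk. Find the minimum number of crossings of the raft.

9

Counting alone: each trip to the north bank takes at most 3 across and each return brings at least 1 back, so after t trips out (and t−1 returns) at most 3t − (t−1) of the 8 are across; that first reaches 8 at t = 4, so at least 7 crossings are needed.
The safety rule pushes this higher. Following every safe sequence of crossings, the most of the 8 that can be at the north bank as the raft arrives there on crossing 7 is 7 — never all 8.
So no plan with fewer than 9 crossings exists, and this one achieves 9:
1. bodyguard 3 and diplomat 3 cross → the north bank.
2. bodyguard 3 crosses ← the south bank.
3. bodyguard 3, bodyguard 4, and diplomat 4 cross → the north bank.
4. bodyguard 3 and diplomat 3 cross ← the south bank.
5. bodyguard 1, bodyguard 2, and bodyguard 3 cross → the north bank.
6. diplomat 4 crosses ← the south bank.
7. diplomat 3 and diplomat 4 cross → the north bank.
8. diplomat 3 crosses ← the south bank.
9. diplomat 1, diplomat 2, and diplomat 3 cross → the north bank.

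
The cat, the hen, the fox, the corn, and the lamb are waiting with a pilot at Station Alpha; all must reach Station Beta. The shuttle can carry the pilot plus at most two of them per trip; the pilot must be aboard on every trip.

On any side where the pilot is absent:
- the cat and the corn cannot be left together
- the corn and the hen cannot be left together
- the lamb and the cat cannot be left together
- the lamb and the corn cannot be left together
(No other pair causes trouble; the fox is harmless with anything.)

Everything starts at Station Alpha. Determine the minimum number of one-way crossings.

7

Counting alone: the pilot can take at most 2 across per trip to Station Beta, so moving all 5 needs at least 3 loaded trips out, with a return between consecutive ones — at least 5 crossings.
The safety rule pushes this higher. Following every safe sequence of crossings, the most of the 5 that can be at Station Beta as the shuttle arrives there on crossing 5 is 4 — never all 5.
So no plan with fewer than 7 crossings exists, and this one achieves 7:
1. Pilot goes to Station Beta with the cat and the corn.  [Station Alpha: the fox, the hen, the lamb | Station Beta: the cat, the corn]
2. Pilot goes back to Station Alpha with the cat.  [Station Alpha: the cat, the fox, the hen, the lamb | Station Beta: the corn]
3. Pilot goes to Station Beta with the cat and the hen.  [Station Alpha: the fox, the lamb | Station Beta: the cat, the corn, the hen]
4. Pilot goes back to Station Alpha with the corn.  [Station Alpha: the corn, the fox, the lamb | Station Beta: the cat, the hen]
5. Pilot goes to Station Beta with the corn and the fox.  [Station Alpha: the lamb | Station Beta: the cat, the corn, the fox, the hen]
6. Pilot goes back to Station Alpha with the corn.  [Station Alpha: the corn, the lamb | Station Beta: the cat, the fox, the hen]
7. Pilot goes to Station Beta with the corn and the lamb.  [Station Alpha: — | Station Beta: the cat, the corn, the fox, the hen, the lamb]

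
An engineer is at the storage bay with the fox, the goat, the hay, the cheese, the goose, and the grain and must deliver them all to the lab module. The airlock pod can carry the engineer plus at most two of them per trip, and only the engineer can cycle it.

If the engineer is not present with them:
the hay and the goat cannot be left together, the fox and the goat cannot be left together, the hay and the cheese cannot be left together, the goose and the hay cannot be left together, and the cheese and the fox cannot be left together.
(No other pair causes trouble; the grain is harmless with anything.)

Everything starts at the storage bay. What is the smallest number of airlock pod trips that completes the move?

Counting alone: the engineer can take at most 2 across per trip to the lab module, so moving all 6 needs at least 3 loaded trips out, with a return between consecutive ones — at least 5 crossings.
The safety rule pushes this higher. Following every safe sequence of crossings, the most of the 6 that can be at the lab module as the airlock pod arrives there on crossing 5 is 5 — never all 6.
So no plan with fewer than 7 crossings exists, and this one achieves 7:
1. Engineer goes to the lab module with the fox and the hay.  [the storage bay: the cheese, the goat, the goose, the grain | the lab module: the fox, the hay]
2. Engineer goes back to the storage bay alone.  [the storage bay: the cheese, the goat, the goose, the grain | the lab module: the fox, the hay]
3. Engineer goes to the lab module with the cheese and the goat.  [the storage bay: the goose, the grain | the lab module: the cheese, the fox, the goat, the hay]
4. Engineer goes back to the storage bay with the fox and the hay.  [the storage bay: the fox, the goose, the grain, the hay | the lab module: the cheese, the goat]
5. Engineer goes to the lab module with the goose and the grain.  [the storage bay: the fox, the hay | the lab module: the cheese, the goat, the goose, the grain]
6. Engineer goes back to the storage bay alone.  [the storage bay: the fox, the hay | the lab module: the cheese, the goat, the goose, the grain]
7. Engineer goes to the lab module with the fox and the hay.  [the storage bay: — | the lab module: the cheese, the fox, the goat, the goose, the grain, the hay]

7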